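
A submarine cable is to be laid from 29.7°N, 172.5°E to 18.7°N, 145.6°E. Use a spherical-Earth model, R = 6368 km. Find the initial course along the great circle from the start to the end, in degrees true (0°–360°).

251.9°

N = sin Δλ·cos φ₂ = -0.4286;  D = cos φ₁ sin φ₂ − sin φ₁ cos φ₂ cos Δλ = -0.1400
initial course = atan2(N, D) = 251.91°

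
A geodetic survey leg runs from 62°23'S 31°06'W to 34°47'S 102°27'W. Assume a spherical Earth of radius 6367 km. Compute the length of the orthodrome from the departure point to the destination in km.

5684 km

cos σ = sin φ₁ sin φ₂ + cos φ₁ cos φ₂ cos Δλ
      = sin(-62.38°)sin(-34.78°) + cos(-62.38°)cos(-34.78°)cos(-71.35°) = 0.6272
σ = 51.154° → d = Rσ = 6367·0.89280 = 5684 km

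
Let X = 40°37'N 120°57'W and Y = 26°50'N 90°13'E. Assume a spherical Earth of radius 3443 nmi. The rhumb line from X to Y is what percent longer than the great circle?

16.3%

Great circle: σ = 1.8606 rad → d_gc = Rσ = 6405.9 nmi
Rhumb: Δφ = -0.2406, Δλ = -2.5976, Δψ = -0.2906, q = Δφ/Δψ = 0.8279 → d_rh = R√(Δφ²+q²Δλ²) = 7450.7 nmi
Excess = (7450.7 − 6405.9) / 6405.9 = 1044.8 / 6405.9 = 16.31% ≈ 16.3%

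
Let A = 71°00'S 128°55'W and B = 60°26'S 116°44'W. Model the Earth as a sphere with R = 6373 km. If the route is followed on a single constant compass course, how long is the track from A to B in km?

1297 km

Δψ = ln[tan(π/4+φ₂/2)/tan(π/4+φ₁/2)] = +0.4555;  Δφ = +0.1844 rad,  Δλ = +0.2126 rad
q = Δφ/Δψ = 0.4049
d = R·√(Δφ² + q²Δλ²) = 6373·0.20353 = 1297 km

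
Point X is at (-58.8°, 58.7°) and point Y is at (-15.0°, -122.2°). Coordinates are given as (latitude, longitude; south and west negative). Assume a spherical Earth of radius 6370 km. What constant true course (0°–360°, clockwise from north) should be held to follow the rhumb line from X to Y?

72.1°

Meridional parts: M(φ₁)=-1.2758, M(φ₂)=-0.2648 → ΔM = +1.0110;  Δλ = +3.1259 rad
tan C = Δλ / ΔM = +3.0920 → C = 72.08°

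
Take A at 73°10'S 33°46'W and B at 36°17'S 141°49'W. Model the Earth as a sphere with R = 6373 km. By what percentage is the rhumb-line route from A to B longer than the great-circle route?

11.8%

Great circle: σ = 1.0540 rad → d_gc = Rσ = 6717.2 km
Rhumb: Δφ = +0.6437, Δλ = -1.8858, Δψ = +1.2304, q = Δφ/Δψ = 0.5232 → d_rh = R√(Δφ²+q²Δλ²) = 7508.0 km
Excess = (7508.0 − 6717.2) / 6717.2 = 790.8 / 6717.2 = 11.77% ≈ 11.8%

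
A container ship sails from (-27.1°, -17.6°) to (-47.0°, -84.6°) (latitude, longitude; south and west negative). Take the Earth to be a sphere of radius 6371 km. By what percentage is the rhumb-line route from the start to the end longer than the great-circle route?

2.3%

Great circle: σ = 0.9638 rad → d_gc = Rσ = 6140.5 km
Rhumb: Δφ = -0.3473, Δλ = -1.1694, Δψ = -0.4400, q = Δφ/Δψ = 0.7894 → d_rh = R√(Δφ²+q²Δλ²) = 6283.9 km
Excess = (6283.9 − 6140.5) / 6140.5 = 143.4 / 6140.5 = 2.34% ≈ 2.3%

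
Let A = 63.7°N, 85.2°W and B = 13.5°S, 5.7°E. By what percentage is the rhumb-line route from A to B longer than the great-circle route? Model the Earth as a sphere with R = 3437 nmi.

Great circle: σ = 1.7886 rad → d_gc = Rσ = 6147.3 nmi
Rhumb: Δφ = -1.3474, Δλ = +1.5865, Δψ = -1.6919, q = Δφ/Δψ = 0.7964 → d_rh = R√(Δφ²+q²Δλ²) = 6348.6 nmi
Excess = (6348.6 − 6147.3) / 6147.3 = 201.3 / 6147.3 = 3.27% ≈ 3.3%

3.3%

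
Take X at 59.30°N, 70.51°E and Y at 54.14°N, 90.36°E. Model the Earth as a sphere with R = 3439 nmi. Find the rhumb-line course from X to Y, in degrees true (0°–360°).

115.4°

Δψ = ln[tan(π/4+φ₂/2)/tan(π/4+φ₁/2)] = -0.1644
Δλ = +0.3464 rad (taken the short way round)
course = atan2(Δλ, Δψ) = 115.39°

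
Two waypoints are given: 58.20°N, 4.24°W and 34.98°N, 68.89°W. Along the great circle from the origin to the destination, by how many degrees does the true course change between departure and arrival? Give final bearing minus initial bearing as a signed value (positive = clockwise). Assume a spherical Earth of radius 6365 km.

-50.3°

At departure: θ₁ = atan2(sin Δλ cos φ₂, cos φ₁ sin φ₂ − sin φ₁ cos φ₂ cos Δλ) = 270.31°
At arrival: θ₂ = atan2(sin Δλ cos φ₁, −cos φ₂ sin φ₁ + sin φ₂ cos φ₁ cos Δλ) = 220.03°
Δθ = θ₂ − θ₁ = -50.3°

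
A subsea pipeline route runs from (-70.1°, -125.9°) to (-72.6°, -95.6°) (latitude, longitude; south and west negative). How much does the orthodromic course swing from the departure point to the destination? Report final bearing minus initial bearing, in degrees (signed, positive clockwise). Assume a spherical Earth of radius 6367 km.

Initial bearing θ₁ = atan2(sin Δλ cos φ₂, cos φ₁ sin φ₂ − sin φ₁ cos φ₂ cos Δλ) = 118.53°
Final bearing θ₂ = (initial bearing from the destination back to the start) + 180° = 89.75°
Δθ = θ₂ − θ₁ = -28.8°

-28.8°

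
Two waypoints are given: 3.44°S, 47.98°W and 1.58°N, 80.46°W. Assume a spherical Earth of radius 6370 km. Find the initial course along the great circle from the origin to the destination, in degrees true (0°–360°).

278.3°

θ = atan2( sin Δλ·cos φ₂ ,  cos φ₁ sin φ₂ − sin φ₁ cos φ₂ cos Δλ )
  = atan2(-0.5368, +0.0781) = 278.28°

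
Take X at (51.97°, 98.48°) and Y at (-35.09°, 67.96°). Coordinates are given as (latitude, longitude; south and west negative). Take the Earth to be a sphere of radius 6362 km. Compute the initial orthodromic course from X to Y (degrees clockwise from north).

θ = atan2( sin Δλ·cos φ₂ ,  cos φ₁ sin φ₂ − sin φ₁ cos φ₂ cos Δλ )
  = atan2(-0.4155, -0.9094) = 204.56°

204.6°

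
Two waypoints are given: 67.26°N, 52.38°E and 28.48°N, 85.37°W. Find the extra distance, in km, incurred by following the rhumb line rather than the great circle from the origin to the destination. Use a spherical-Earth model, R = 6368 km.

1681 km

Great circle: cos σ = sin φ₁ sin φ₂ + cos φ₁ cos φ₂ cos Δλ,  σ = 1.3814 rad → d_gc = 8796.7 km
Rhumb line: Δψ = -1.0851, q = Δφ/Δψ = 0.6238, d_rh = R√(Δφ²+q²Δλ²) = 10477.3 km
Excess = 10477.3 − 8796.7 = 1680.6 ≈ 1681 km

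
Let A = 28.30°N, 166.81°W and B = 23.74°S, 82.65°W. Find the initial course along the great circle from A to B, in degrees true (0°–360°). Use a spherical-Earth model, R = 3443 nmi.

θ = atan2( sin Δλ·cos φ₂ ,  cos φ₁ sin φ₂ − sin φ₁ cos φ₂ cos Δλ )
  = atan2(+0.9106, -0.3986) = 113.64°

113.6°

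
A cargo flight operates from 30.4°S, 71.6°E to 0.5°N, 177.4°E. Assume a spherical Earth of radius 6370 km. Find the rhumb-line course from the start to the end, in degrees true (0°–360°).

73.0°

Δψ = ln[tan(π/4+φ₂/2)/tan(π/4+φ₁/2)] = +0.5661
Δλ = +1.8466 rad (taken the short way round)
course = atan2(Δλ, Δψ) = 72.96°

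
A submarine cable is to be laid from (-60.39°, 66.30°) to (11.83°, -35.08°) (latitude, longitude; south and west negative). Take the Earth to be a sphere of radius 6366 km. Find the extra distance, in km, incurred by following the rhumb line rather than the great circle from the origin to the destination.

464 km

Great circle: cos σ = sin φ₁ sin φ₂ + cos φ₁ cos φ₂ cos Δλ,  σ = 1.8480 rad → d_gc = 11764.3 km
Rhumb line: Δψ = +1.5386, q = Δφ/Δψ = 0.8192, d_rh = R√(Δφ²+q²Δλ²) = 12228.7 km
Excess = 12228.7 − 11764.3 = 464.4 ≈ 464 km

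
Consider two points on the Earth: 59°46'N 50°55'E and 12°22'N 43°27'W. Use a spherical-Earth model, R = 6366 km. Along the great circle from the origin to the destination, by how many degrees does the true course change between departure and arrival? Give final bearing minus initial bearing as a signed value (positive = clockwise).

-69.5°

At departure: θ₁ = atan2(sin Δλ cos φ₂, cos φ₁ sin φ₂ − sin φ₁ cos φ₂ cos Δλ) = 280.02°
At arrival: θ₂ = atan2(sin Δλ cos φ₁, −cos φ₂ sin φ₁ + sin φ₂ cos φ₁ cos Δλ) = 210.51°
Δθ = θ₂ − θ₁ = -69.5°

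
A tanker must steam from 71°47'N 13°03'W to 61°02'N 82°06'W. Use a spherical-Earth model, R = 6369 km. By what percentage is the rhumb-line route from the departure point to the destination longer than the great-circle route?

5.4%

Great circle: σ = 0.4839 rad → d_gc = Rσ = 3082.0 km
Rhumb: Δφ = -0.1876, Δλ = -1.2051, Δψ = -0.4770, q = Δφ/Δψ = 0.3934 → d_rh = R√(Δφ²+q²Δλ²) = 3247.2 km
Excess = (3247.2 − 3082.0) / 3082.0 = 165.2 / 3082.0 = 5.36% ≈ 5.4%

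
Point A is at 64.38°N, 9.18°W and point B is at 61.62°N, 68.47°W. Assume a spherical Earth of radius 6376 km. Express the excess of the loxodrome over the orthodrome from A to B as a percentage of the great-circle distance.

Great circle: σ = 0.4550 rad → d_gc = Rσ = 2900.9 km
Rhumb: Δφ = -0.0482, Δλ = -1.0348, Δψ = -0.1062, q = Δφ/Δψ = 0.4536 → d_rh = R√(Δφ²+q²Δλ²) = 3008.6 km
Excess = (3008.6 − 2900.9) / 2900.9 = 107.7 / 2900.9 = 3.71% ≈ 3.7%

3.7%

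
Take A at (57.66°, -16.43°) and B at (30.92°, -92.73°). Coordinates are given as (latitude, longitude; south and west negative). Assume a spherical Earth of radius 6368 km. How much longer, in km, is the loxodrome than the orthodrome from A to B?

263 km

Great circle: cos σ = sin φ₁ sin φ₂ + cos φ₁ cos φ₂ cos Δλ,  σ = 0.9970 rad → d_gc = 6348.9 km
Rhumb line: Δψ = -0.6701, q = Δφ/Δψ = 0.6965, d_rh = R√(Δφ²+q²Δλ²) = 6611.9 km
Excess = 6611.9 − 6348.9 = 263.0 ≈ 263 km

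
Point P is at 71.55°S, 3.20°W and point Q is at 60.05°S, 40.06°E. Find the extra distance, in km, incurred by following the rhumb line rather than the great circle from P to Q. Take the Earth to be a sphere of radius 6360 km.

46 km

Great circle: cos σ = sin φ₁ sin φ₂ + cos φ₁ cos φ₂ cos Δλ,  σ = 0.3569 rad → d_gc = 2269.8 km
Rhumb line: Δψ = +0.4989, q = Δφ/Δψ = 0.4023, d_rh = R√(Δφ²+q²Δλ²) = 2315.5 km
Excess = 2315.5 − 2269.8 = 45.7 ≈ 46 km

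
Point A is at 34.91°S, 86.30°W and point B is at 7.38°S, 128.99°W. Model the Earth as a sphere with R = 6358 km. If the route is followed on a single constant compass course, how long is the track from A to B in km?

Rhumb course C = atan2(Δλ, Δψ) with Δψ = ln[tan(π/4+φ₂/2)/tan(π/4+φ₁/2)] = +0.5218, Δλ = -0.7451 → C = 305.00°
d = R·|Δφ| / |cos C| = 6358·0.48049 / 0.57361 = 5326 km

5326 km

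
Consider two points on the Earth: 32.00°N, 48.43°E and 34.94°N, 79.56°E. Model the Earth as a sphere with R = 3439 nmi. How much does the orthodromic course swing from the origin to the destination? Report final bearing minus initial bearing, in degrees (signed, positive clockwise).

+17.5°

At departure: θ₁ = atan2(sin Δλ cos φ₂, cos φ₁ sin φ₂ − sin φ₁ cos φ₂ cos Δλ) = 74.96°
At arrival: θ₂ = atan2(sin Δλ cos φ₁, −cos φ₂ sin φ₁ + sin φ₂ cos φ₁ cos Δλ) = 92.44°
Δθ = θ₂ − θ₁ = +17.5°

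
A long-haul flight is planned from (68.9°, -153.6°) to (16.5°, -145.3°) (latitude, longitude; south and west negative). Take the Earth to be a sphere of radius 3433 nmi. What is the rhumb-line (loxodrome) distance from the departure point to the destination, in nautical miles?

Δψ = ln[tan(π/4+φ₂/2)/tan(π/4+φ₁/2)] = -1.3887;  Δφ = -0.9146 rad,  Δλ = +0.1449 rad
q = Δφ/Δψ = 0.6586
d = R·√(Δφ² + q²Δλ²) = 3433·0.91952 = 3157 nmi

3157 nmi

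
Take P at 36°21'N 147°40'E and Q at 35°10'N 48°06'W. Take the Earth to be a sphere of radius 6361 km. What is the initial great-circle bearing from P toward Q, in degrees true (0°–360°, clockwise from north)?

N = sin Δλ·cos φ₂ = +0.2221;  D = cos φ₁ sin φ₂ − sin φ₁ cos φ₂ cos Δλ = +0.9302
initial course = atan2(N, D) = 13.43°

13.4°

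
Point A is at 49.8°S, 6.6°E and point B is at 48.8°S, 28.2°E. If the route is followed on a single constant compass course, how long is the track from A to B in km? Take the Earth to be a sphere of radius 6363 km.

1568 km

Rhumb course C = atan2(Δλ, Δψ) with Δψ = ln[tan(π/4+φ₂/2)/tan(π/4+φ₁/2)] = +0.0268, Δλ = +0.3770 → C = 85.94°
d = R·|Δφ| / |cos C| = 6363·0.01745 / 0.07082 = 1568 km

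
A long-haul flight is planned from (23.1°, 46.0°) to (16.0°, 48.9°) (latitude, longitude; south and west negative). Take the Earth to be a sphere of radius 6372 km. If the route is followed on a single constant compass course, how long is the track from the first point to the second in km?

846 km

Rhumb course C = atan2(Δλ, Δψ) with Δψ = ln[tan(π/4+φ₂/2)/tan(π/4+φ₁/2)] = -0.1316, Δλ = +0.0506 → C = 158.96°
d = R·|Δφ| / |cos C| = 6372·0.12392 / 0.93335 = 846 km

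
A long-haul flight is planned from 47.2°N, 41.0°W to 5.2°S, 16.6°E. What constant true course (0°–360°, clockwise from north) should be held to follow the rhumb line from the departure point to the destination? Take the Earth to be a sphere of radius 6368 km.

Δψ = ln[tan(π/4+φ₂/2)/tan(π/4+φ₁/2)] = -1.0276
Δλ = +1.0053 rad (taken the short way round)
course = atan2(Δλ, Δψ) = 135.63°

135.6°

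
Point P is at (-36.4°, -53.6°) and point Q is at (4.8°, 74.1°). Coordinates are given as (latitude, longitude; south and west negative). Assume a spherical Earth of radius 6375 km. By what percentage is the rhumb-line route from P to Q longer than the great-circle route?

Great circle: σ = 2.1414 rad → d_gc = Rσ = 13651.5 km
Rhumb: Δφ = +0.7191, Δλ = +2.2288, Δψ = +0.7668, q = Δφ/Δψ = 0.9378 → d_rh = R√(Δφ²+q²Δλ²) = 14090.7 km
Excess = (14090.7 − 13651.5) / 13651.5 = 439.2 / 13651.5 = 3.22% ≈ 3.2%

3.2%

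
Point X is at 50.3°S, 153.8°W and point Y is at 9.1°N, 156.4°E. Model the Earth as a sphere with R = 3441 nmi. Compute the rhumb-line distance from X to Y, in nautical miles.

Δψ = ln[tan(π/4+φ₂/2)/tan(π/4+φ₁/2)] = +1.1784;  Δφ = +1.0367 rad,  Δλ = -0.8692 rad
q = Δφ/Δψ = 0.8798
d = R·√(Δφ² + q²Δλ²) = 3441·1.28825 = 4433 nmi

4433 nmi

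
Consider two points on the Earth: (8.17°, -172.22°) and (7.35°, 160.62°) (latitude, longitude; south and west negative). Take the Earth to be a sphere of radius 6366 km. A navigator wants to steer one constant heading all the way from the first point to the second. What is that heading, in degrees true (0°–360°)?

Δψ = ln[tan(π/4+φ₂/2)/tan(π/4+φ₁/2)] = -0.0144
Δλ = -0.4740 rad (taken the short way round)
course = atan2(Δλ, Δψ) = 268.25°

268.3°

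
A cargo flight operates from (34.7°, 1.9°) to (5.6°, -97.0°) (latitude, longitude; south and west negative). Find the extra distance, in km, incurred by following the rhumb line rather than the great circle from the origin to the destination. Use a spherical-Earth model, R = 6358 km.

Great circle: cos σ = sin φ₁ sin φ₂ + cos φ₁ cos φ₂ cos Δλ,  σ = 1.6419 rad → d_gc = 10439.1 km
Rhumb line: Δψ = -0.5486, q = Δφ/Δψ = 0.9259, d_rh = R√(Δφ²+q²Δλ²) = 10661.8 km
Excess = 10661.8 − 10439.1 = 222.7 ≈ 223 km

223 km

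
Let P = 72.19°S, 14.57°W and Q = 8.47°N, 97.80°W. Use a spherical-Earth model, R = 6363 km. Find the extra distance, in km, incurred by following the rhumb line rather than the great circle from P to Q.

Great circle: cos σ = sin φ₁ sin φ₂ + cos φ₁ cos φ₂ cos Δλ,  σ = 1.6756 rad → d_gc = 10661.6 km
Rhumb line: Δψ = +2.0019, q = Δφ/Δψ = 0.7032, d_rh = R√(Δφ²+q²Δλ²) = 11067.6 km
Excess = 11067.6 − 10661.6 = 406.0 ≈ 406 km

406 km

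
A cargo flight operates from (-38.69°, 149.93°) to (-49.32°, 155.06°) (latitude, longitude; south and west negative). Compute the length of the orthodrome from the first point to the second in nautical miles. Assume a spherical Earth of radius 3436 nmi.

Haversine: a = sin²(Δφ/2)+cos φ₁ cos φ₂ sin²(Δλ/2) = 0.00960;  σ = 2·atan2(√a,√(1−a))
σ = 11.245° → d = Rσ = 3436·0.19627 = 674 nmi

674 nmi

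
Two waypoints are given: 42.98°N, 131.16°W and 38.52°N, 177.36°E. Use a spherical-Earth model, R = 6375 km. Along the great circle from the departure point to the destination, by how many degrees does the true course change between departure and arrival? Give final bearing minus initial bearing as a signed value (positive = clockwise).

-35.0°

Initial bearing θ₁ = atan2(sin Δλ cos φ₂, cos φ₁ sin φ₂ − sin φ₁ cos φ₂ cos Δλ) = 281.40°
Final bearing θ₂ = (initial bearing from the destination back to the start) + 180° = 246.44°
Δθ = θ₂ − θ₁ = -35.0°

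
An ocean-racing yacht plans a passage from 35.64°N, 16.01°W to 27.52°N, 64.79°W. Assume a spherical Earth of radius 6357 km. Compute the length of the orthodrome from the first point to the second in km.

Haversine: a = sin²(Δφ/2)+cos φ₁ cos φ₂ sin²(Δλ/2) = 0.12792;  σ = 2·atan2(√a,√(1−a))
σ = 41.912° → d = Rσ = 6357·0.73151 = 4650 km

4650 km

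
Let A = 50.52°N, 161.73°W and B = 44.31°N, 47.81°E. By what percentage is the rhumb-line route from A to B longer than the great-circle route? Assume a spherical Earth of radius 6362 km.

Great circle: σ = 1.4270 rad → d_gc = Rσ = 9078.3 km
Rhumb: Δφ = -0.1084, Δλ = -2.6260, Δψ = -0.1604, q = Δφ/Δψ = 0.6756 → d_rh = R√(Δφ²+q²Δλ²) = 11307.6 km
Excess = (11307.6 − 9078.3) / 9078.3 = 2229.3 / 9078.3 = 24.56% ≈ 24.6%

24.6%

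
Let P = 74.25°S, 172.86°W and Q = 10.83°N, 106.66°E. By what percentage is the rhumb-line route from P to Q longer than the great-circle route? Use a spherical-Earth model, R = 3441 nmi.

Great circle: σ = 1.7080 rad → d_gc = Rσ = 5877.1 nmi
Rhumb: Δφ = +1.4849, Δλ = -1.4046, Δψ = +2.1684, q = Δφ/Δψ = 0.6848 → d_rh = R√(Δφ²+q²Δλ²) = 6088.0 nmi
Excess = (6088.0 − 5877.1) / 5877.1 = 210.9 / 5877.1 = 3.59% ≈ 3.6%

3.6%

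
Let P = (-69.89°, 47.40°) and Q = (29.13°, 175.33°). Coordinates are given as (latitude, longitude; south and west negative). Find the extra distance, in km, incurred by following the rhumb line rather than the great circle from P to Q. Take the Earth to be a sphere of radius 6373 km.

Great circle: cos σ = sin φ₁ sin φ₂ + cos φ₁ cos φ₂ cos Δλ,  σ = 2.2675 rad → d_gc = 14451.1 km
Rhumb line: Δψ = +2.2617, q = Δφ/Δψ = 0.7641, d_rh = R√(Δφ²+q²Δλ²) = 15477.0 km
Excess = 15477.0 − 14451.1 = 1025.9 ≈ 1026 km

1026 km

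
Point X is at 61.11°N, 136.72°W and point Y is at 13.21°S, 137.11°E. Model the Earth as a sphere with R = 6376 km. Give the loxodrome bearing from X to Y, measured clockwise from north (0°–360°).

223.4°

Meridional parts: M(φ₁)=+1.3564, M(φ₂)=-0.2326 → ΔM = -1.5890;  Δλ = -1.5040 rad
tan C = Δλ / ΔM = +0.9465 → C = 223.42°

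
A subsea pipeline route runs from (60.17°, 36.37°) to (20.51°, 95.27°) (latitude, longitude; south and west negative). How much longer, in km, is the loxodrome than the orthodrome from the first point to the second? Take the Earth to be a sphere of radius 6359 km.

Great circle: cos σ = sin φ₁ sin φ₂ + cos φ₁ cos φ₂ cos Δλ,  σ = 0.9949 rad → d_gc = 6326.5 km
Rhumb line: Δψ = -0.9570, q = Δφ/Δψ = 0.7233, d_rh = R√(Δφ²+q²Δλ²) = 6459.8 km
Excess = 6459.8 − 6326.5 = 133.3 ≈ 133 km

133 km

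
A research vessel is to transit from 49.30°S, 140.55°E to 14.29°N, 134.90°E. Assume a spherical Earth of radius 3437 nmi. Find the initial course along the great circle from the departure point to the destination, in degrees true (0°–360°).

θ = atan2( sin Δλ·cos φ₂ ,  cos φ₁ sin φ₂ − sin φ₁ cos φ₂ cos Δλ )
  = atan2(-0.0954, +0.8921) = 353.90°

353.9°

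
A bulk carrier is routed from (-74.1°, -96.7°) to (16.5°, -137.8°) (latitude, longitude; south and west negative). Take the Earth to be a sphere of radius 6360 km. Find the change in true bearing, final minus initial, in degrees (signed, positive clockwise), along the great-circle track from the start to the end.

Initial bearing θ₁ = atan2(sin Δλ cos φ₂, cos φ₁ sin φ₂ − sin φ₁ cos φ₂ cos Δλ) = 320.80°
Final bearing θ₂ = (initial bearing from the destination back to the start) + 180° = 349.59°
Δθ = θ₂ − θ₁ = +28.8°

+28.8°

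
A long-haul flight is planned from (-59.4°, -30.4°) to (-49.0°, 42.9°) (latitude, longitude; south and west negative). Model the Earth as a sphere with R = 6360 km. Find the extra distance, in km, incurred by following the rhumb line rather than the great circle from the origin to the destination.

Great circle: cos σ = sin φ₁ sin φ₂ + cos φ₁ cos φ₂ cos Δλ,  σ = 0.7294 rad → d_gc = 4639.0 km
Rhumb line: Δψ = +0.3124, q = Δφ/Δψ = 0.5810, d_rh = R√(Δφ²+q²Δλ²) = 4866.6 km
Excess = 4866.6 − 4639.0 = 227.6 ≈ 228 km

228 km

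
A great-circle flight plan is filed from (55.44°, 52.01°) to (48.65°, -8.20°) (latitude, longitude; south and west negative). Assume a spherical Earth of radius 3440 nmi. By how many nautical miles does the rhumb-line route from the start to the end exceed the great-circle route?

67 nmi

Great circle: cos σ = sin φ₁ sin φ₂ + cos φ₁ cos φ₂ cos Δλ,  σ = 0.6361 rad → d_gc = 2188.2 nmi
Rhumb line: Δψ = -0.1932, q = Δφ/Δψ = 0.6135, d_rh = R√(Δφ²+q²Δλ²) = 2254.9 nmi
Excess = 2254.9 − 2188.2 = 66.7 ≈ 67 nmi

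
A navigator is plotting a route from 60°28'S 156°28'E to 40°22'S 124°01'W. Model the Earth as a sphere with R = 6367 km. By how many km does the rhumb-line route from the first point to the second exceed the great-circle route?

Great circle: cos σ = sin φ₁ sin φ₂ + cos φ₁ cos φ₂ cos Δλ,  σ = 0.8868 rad → d_gc = 5646.6 km
Rhumb line: Δψ = +0.5621, q = Δφ/Δψ = 0.6241, d_rh = R√(Δφ²+q²Δλ²) = 5950.2 km
Excess = 5950.2 − 5646.6 = 303.6 ≈ 304 km

304 km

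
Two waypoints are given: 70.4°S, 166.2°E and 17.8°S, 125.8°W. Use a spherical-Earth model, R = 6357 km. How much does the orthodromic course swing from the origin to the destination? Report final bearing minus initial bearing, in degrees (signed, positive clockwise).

-55.3°

Initial bearing θ₁ = atan2(sin Δλ cos φ₂, cos φ₁ sin φ₂ − sin φ₁ cos φ₂ cos Δλ) = 75.19°
Final bearing θ₂ = (initial bearing from the destination back to the start) + 180° = 19.91°
Δθ = θ₂ − θ₁ = -55.3°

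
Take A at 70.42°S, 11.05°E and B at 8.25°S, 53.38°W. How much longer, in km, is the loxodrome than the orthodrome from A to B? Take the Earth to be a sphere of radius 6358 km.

217 km

Great circle: cos σ = sin φ₁ sin φ₂ + cos φ₁ cos φ₂ cos Δλ,  σ = 1.2887 rad → d_gc = 8193.7 km
Rhumb line: Δψ = +1.6126, q = Δφ/Δψ = 0.6729, d_rh = R√(Δφ²+q²Δλ²) = 8410.7 km
Excess = 8410.7 − 8193.7 = 217.0 ≈ 217 km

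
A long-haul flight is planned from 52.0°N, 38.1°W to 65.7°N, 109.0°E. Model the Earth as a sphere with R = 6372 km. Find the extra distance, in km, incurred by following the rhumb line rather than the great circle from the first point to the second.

Great circle: cos σ = sin φ₁ sin φ₂ + cos φ₁ cos φ₂ cos Δλ,  σ = 1.0409 rad → d_gc = 6632.4 km
Rhumb line: Δψ = +0.4696, q = Δφ/Δψ = 0.5092, d_rh = R√(Δφ²+q²Δλ²) = 8468.2 km
Excess = 8468.2 − 6632.4 = 1835.8 ≈ 1836 km

1836 km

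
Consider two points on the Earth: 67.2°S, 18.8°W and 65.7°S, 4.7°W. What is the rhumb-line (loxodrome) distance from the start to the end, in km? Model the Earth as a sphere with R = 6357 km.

647 km

Δψ = ln[tan(π/4+φ₂/2)/tan(π/4+φ₁/2)] = +0.0655;  Δφ = +0.0262 rad,  Δλ = +0.2461 rad
q = Δφ/Δψ = 0.3994
d = R·√(Δφ² + q²Δλ²) = 6357·0.10172 = 647 km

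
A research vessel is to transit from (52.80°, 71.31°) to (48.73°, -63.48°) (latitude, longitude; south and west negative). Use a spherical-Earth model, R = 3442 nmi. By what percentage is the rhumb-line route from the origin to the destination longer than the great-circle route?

19.3%

Great circle: σ = 1.2475 rad → d_gc = Rσ = 4293.8 nmi
Rhumb: Δφ = -0.0710, Δλ = -2.3525, Δψ = -0.1124, q = Δφ/Δψ = 0.6320 → d_rh = R√(Δφ²+q²Δλ²) = 5123.2 nmi
Excess = (5123.2 − 4293.8) / 4293.8 = 829.4 / 4293.8 = 19.32% ≈ 19.3%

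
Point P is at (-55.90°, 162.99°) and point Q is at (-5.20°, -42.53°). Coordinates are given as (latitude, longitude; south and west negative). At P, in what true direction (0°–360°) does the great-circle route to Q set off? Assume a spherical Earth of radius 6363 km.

N = sin Δλ·cos φ₂ = +0.4291;  D = cos φ₁ sin φ₂ − sin φ₁ cos φ₂ cos Δλ = -0.7950
initial course = atan2(N, D) = 151.64°

151.6°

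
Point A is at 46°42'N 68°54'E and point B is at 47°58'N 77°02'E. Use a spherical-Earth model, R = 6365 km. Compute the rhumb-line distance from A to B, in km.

628 km

Rhumb course C = atan2(Δλ, Δψ) with Δψ = ln[tan(π/4+φ₂/2)/tan(π/4+φ₁/2)] = +0.0326, Δλ = +0.1420 → C = 77.06°
d = R·|Δφ| / |cos C| = 6365·0.02211 / 0.22397 = 628 km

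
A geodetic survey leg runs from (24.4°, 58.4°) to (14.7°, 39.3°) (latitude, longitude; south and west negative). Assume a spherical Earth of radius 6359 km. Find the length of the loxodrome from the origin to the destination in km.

2267 km

Δψ = ln[tan(π/4+φ₂/2)/tan(π/4+φ₁/2)] = -0.1799;  Δφ = -0.1693 rad,  Δλ = -0.3334 rad
q = Δφ/Δψ = 0.9409
d = R·√(Δφ² + q²Δλ²) = 6359·0.35644 = 2267 km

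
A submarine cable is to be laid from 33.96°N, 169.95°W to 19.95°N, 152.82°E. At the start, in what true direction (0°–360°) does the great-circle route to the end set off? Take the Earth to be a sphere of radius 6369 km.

256.6°

N = sin Δλ·cos φ₂ = -0.5687;  D = cos φ₁ sin φ₂ − sin φ₁ cos φ₂ cos Δλ = -0.1351
initial course = atan2(N, D) = 256.64°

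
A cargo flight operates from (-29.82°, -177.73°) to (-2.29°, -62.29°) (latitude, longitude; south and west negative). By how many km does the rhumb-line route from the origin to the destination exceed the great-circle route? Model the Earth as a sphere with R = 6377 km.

Great circle: cos σ = sin φ₁ sin φ₂ + cos φ₁ cos φ₂ cos Δλ,  σ = 1.9311 rad → d_gc = 12314.4 km
Rhumb line: Δψ = +0.5057, q = Δφ/Δψ = 0.9501, d_rh = R√(Δφ²+q²Δλ²) = 12586.5 km
Excess = 12586.5 − 12314.4 = 272.1 ≈ 272 km

272 km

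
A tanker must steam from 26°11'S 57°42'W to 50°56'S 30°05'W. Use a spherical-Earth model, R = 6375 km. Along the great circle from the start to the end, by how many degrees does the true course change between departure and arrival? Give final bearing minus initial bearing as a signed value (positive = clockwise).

Initial bearing θ₁ = atan2(sin Δλ cos φ₂, cos φ₁ sin φ₂ − sin φ₁ cos φ₂ cos Δλ) = 147.03°
Final bearing θ₂ = (initial bearing from the destination back to the start) + 180° = 129.20°
Δθ = θ₂ − θ₁ = -17.8°

-17.8°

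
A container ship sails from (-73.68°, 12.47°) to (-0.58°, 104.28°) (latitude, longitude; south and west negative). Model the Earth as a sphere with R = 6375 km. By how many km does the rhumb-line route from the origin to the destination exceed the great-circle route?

Great circle: cos σ = sin φ₁ sin φ₂ + cos φ₁ cos φ₂ cos Δλ,  σ = 1.5700 rad → d_gc = 10008.5 km
Rhumb line: Δψ = +1.9321, q = Δφ/Δψ = 0.6603, d_rh = R√(Δφ²+q²Δλ²) = 10566.7 km
Excess = 10566.7 − 10008.5 = 558.2 ≈ 558 km

558 km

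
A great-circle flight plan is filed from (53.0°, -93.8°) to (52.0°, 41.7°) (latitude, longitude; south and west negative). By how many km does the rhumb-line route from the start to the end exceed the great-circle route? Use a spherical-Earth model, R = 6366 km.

1544 km

Great circle: cos σ = sin φ₁ sin φ₂ + cos φ₁ cos φ₂ cos Δλ,  σ = 1.1971 rad → d_gc = 7620.7 km
Rhumb line: Δψ = -0.0287, q = Δφ/Δψ = 0.6087, d_rh = R√(Δφ²+q²Δλ²) = 9165.1 km
Excess = 9165.1 − 7620.7 = 1544.4 ≈ 1544 km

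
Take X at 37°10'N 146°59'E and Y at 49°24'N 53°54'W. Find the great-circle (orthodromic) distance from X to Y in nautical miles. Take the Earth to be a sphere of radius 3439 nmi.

Haversine: a = sin²(Δφ/2)+cos φ₁ cos φ₂ sin²(Δλ/2) = 0.51291;  σ = 2·atan2(√a,√(1−a))
σ = 91.480° → d = Rσ = 3439·1.59662 = 5491 nmi

5491 nmi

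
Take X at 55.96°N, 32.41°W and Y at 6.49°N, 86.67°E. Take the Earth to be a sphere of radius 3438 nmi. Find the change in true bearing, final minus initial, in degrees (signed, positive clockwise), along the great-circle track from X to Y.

At departure: θ₁ = atan2(sin Δλ cos φ₂, cos φ₁ sin φ₂ − sin φ₁ cos φ₂ cos Δλ) = 61.91°
At arrival: θ₂ = atan2(sin Δλ cos φ₁, −cos φ₂ sin φ₁ + sin φ₂ cos φ₁ cos Δλ) = 150.20°
Δθ = θ₂ − θ₁ = +88.3°

+88.3°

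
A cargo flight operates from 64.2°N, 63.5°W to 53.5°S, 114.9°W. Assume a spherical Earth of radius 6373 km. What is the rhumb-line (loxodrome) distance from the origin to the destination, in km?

Rhumb course C = atan2(Δλ, Δψ) with Δψ = ln[tan(π/4+φ₂/2)/tan(π/4+φ₁/2)] = -2.5833, Δλ = -0.8971 → C = 199.15°
d = R·|Δφ| / |cos C| = 6373·2.05425 / 0.94466 = 13859 km

13859 km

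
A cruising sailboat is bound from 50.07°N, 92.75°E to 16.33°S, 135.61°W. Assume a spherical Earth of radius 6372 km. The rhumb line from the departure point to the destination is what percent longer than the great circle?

4.7%

Great circle: σ = 2.2458 rad → d_gc = Rσ = 14310.1 km
Rhumb: Δφ = -1.1589, Δλ = +2.2976, Δψ = -1.3015, q = Δφ/Δψ = 0.8904 → d_rh = R√(Δφ²+q²Δλ²) = 14981.9 km
Excess = (14981.9 − 14310.1) / 14310.1 = 671.8 / 14310.1 = 4.69% ≈ 4.7%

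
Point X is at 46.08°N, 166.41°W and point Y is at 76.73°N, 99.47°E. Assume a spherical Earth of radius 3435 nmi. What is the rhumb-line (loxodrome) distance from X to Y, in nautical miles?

3045 nmi

Rhumb course C = atan2(Δλ, Δψ) with Δψ = ln[tan(π/4+φ₂/2)/tan(π/4+φ₁/2)] = +1.2431, Δλ = -1.6427 → C = 307.12°
d = R·|Δφ| / |cos C| = 3435·0.53494 / 0.60343 = 3045 nmi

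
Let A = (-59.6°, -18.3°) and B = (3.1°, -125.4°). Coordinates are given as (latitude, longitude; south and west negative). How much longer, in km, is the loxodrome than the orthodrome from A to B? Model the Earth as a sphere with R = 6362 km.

606 km

Great circle: cos σ = sin φ₁ sin φ₂ + cos φ₁ cos φ₂ cos Δλ,  σ = 1.7673 rad → d_gc = 11243.4 km
Rhumb line: Δψ = +1.3572, q = Δφ/Δψ = 0.8063, d_rh = R√(Δφ²+q²Δλ²) = 11849.6 km
Excess = 11849.6 − 11243.4 = 606.2 ≈ 606 km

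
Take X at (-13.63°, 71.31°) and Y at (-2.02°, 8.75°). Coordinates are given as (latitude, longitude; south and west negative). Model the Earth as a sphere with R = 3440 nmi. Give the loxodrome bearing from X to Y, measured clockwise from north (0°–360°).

Meridional parts: M(φ₁)=-0.2402, M(φ₂)=-0.0353 → ΔM = +0.2049;  Δλ = -1.0919 rad
tan C = Δλ / ΔM = -5.3288 → C = 280.63°

280.6°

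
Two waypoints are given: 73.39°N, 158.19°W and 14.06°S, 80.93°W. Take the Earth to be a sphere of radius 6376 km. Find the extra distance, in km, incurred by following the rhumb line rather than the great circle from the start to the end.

Great circle: cos σ = sin φ₁ sin φ₂ + cos φ₁ cos φ₂ cos Δλ,  σ = 1.7433 rad → d_gc = 11115.3 km
Rhumb line: Δψ = -2.1722, q = Δφ/Δψ = 0.7026, d_rh = R√(Δφ²+q²Δλ²) = 11454.2 km
Excess = 11454.2 − 11115.3 = 338.9 ≈ 339 km

339 km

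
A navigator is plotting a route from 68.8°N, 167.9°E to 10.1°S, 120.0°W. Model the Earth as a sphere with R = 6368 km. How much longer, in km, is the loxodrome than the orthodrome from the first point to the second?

Great circle: cos σ = sin φ₁ sin φ₂ + cos φ₁ cos φ₂ cos Δλ,  σ = 1.6249 rad → d_gc = 10347.3 km
Rhumb line: Δψ = -1.8531, q = Δφ/Δψ = 0.7431, d_rh = R√(Δφ²+q²Δλ²) = 10600.0 km
Excess = 10600.0 − 10347.3 = 252.7 ≈ 253 km

253 km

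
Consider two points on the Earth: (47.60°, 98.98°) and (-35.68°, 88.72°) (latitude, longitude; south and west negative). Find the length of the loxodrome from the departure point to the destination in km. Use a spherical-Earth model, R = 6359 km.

9300 km

Rhumb course C = atan2(Δλ, Δψ) with Δψ = ln[tan(π/4+φ₂/2)/tan(π/4+φ₁/2)] = -1.6145, Δλ = -0.1791 → C = 186.33°
d = R·|Δφ| / |cos C| = 6359·1.45351 / 0.99390 = 9300 km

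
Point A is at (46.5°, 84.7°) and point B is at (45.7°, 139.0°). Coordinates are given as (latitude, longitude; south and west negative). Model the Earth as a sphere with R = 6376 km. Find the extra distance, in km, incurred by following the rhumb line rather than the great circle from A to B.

Great circle: cos σ = sin φ₁ sin φ₂ + cos φ₁ cos φ₂ cos Δλ,  σ = 0.6440 rad → d_gc = 4106.29 km
Rhumb line: Δψ = -0.0201, q = Δφ/Δψ = 0.6934, d_rh = R√(Δφ²+q²Δλ²) = 4190.80 km
Excess = 4190.80 − 4106.29 = 84.51 ≈ 85 km

85 km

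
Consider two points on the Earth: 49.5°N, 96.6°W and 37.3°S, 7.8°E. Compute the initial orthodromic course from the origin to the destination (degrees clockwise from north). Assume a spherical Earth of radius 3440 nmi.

107.5°

θ = atan2( sin Δλ·cos φ₂ ,  cos φ₁ sin φ₂ − sin φ₁ cos φ₂ cos Δλ )
  = atan2(+0.7705, -0.2431) = 107.51°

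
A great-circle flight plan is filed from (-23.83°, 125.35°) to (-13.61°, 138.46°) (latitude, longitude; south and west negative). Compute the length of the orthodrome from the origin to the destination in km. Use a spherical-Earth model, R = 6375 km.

Haversine: a = sin²(Δφ/2)+cos φ₁ cos φ₂ sin²(Δλ/2) = 0.01952;  σ = 2·atan2(√a,√(1−a))
σ = 16.062° → d = Rσ = 6375·0.28034 = 1787 km

1787 km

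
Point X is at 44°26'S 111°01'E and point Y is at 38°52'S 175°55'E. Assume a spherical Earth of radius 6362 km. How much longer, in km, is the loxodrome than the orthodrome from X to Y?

Great circle: cos σ = sin φ₁ sin φ₂ + cos φ₁ cos φ₂ cos Δλ,  σ = 0.8296 rad → d_gc = 5278.08 km
Rhumb line: Δψ = +0.1302, q = Δφ/Δψ = 0.7465, d_rh = R√(Δφ²+q²Δλ²) = 5414.64 km
Excess = 5414.64 − 5278.08 = 136.56 ≈ 137 km

137 km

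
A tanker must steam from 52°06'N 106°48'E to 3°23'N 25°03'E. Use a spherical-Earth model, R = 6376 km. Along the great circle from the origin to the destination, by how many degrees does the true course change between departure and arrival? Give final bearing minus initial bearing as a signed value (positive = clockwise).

At departure: θ₁ = atan2(sin Δλ cos φ₂, cos φ₁ sin φ₂ − sin φ₁ cos φ₂ cos Δλ) = 265.56°
At arrival: θ₂ = atan2(sin Δλ cos φ₁, −cos φ₂ sin φ₁ + sin φ₂ cos φ₁ cos Δλ) = 217.84°
Δθ = θ₂ − θ₁ = -47.7°

-47.7°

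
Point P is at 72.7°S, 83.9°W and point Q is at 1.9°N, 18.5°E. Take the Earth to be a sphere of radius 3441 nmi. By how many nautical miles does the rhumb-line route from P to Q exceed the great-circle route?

Great circle: cos σ = sin φ₁ sin φ₂ + cos φ₁ cos φ₂ cos Δλ,  σ = 1.6664 rad → d_gc = 5734.1 nmi
Rhumb line: Δψ = +1.9162, q = Δφ/Δψ = 0.6795, d_rh = R√(Δφ²+q²Δλ²) = 6126.5 nmi
Excess = 6126.5 − 5734.1 = 392.4 ≈ 392 nmi

392 nmi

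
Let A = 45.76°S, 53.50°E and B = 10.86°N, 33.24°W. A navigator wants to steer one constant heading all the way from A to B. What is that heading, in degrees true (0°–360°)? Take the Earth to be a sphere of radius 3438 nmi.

305.8°

Meridional parts: M(φ₁)=-0.9003, M(φ₂)=+0.1907 → ΔM = +1.0909;  Δλ = -1.5139 rad
tan C = Δλ / ΔM = -1.3877 → C = 305.78°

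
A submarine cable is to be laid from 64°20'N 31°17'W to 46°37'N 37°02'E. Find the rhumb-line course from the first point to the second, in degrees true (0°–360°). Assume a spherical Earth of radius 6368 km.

Meridional parts: M(φ₁)=+1.4793, M(φ₂)=+0.9219 → ΔM = -0.5574;  Δλ = +1.1924 rad
tan C = Δλ / ΔM = -2.1391 → C = 115.06°

115.1°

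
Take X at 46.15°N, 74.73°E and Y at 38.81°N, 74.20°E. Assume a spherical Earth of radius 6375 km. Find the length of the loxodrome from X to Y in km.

818 km

Δψ = ln[tan(π/4+φ₂/2)/tan(π/4+φ₁/2)] = -0.1740;  Δφ = -0.1281 rad,  Δλ = -0.0093 rad
q = Δφ/Δψ = 0.7362
d = R·√(Δφ² + q²Δλ²) = 6375·0.12829 = 818 km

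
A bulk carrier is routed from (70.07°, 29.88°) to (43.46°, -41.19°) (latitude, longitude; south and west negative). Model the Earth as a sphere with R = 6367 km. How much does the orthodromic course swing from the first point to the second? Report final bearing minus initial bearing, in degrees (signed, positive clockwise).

At departure: θ₁ = atan2(sin Δλ cos φ₂, cos φ₁ sin φ₂ − sin φ₁ cos φ₂ cos Δλ) = 271.09°
At arrival: θ₂ = atan2(sin Δλ cos φ₁, −cos φ₂ sin φ₁ + sin φ₂ cos φ₁ cos Δλ) = 208.00°
Δθ = θ₂ − θ₁ = -63.1°

-63.1°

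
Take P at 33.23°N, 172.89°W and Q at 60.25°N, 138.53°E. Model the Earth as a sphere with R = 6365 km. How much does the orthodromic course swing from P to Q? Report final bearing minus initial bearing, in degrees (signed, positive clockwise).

Initial bearing θ₁ = atan2(sin Δλ cos φ₂, cos φ₁ sin φ₂ − sin φ₁ cos φ₂ cos Δλ) = 325.74°
Final bearing θ₂ = (initial bearing from the destination back to the start) + 180° = 288.39°
Δθ = θ₂ − θ₁ = -37.4°

-37.4°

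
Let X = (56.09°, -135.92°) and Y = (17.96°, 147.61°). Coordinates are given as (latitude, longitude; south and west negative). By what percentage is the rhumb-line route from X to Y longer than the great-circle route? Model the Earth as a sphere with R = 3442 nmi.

Great circle: σ = 1.1809 rad → d_gc = Rσ = 4064.8 nmi
Rhumb: Δφ = -0.6655, Δλ = -1.3347, Δψ = -0.8691, q = Δφ/Δψ = 0.7657 → d_rh = R√(Δφ²+q²Δλ²) = 4197.6 nmi
Excess = (4197.6 − 4064.8) / 4064.8 = 132.8 / 4064.8 = 3.27% ≈ 3.3%

3.3%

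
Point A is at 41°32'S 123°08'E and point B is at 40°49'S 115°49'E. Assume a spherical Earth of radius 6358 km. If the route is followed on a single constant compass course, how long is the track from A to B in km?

Rhumb course C = atan2(Δλ, Δψ) with Δψ = ln[tan(π/4+φ₂/2)/tan(π/4+φ₁/2)] = +0.0166, Δλ = -0.1277 → C = 277.41°
d = R·|Δφ| / |cos C| = 6358·0.01251 / 0.12905 = 616 km

616 km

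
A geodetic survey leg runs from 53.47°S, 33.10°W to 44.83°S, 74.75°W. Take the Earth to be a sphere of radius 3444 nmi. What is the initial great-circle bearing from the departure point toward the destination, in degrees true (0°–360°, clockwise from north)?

N = sin Δλ·cos φ₂ = -0.4713;  D = cos φ₁ sin φ₂ − sin φ₁ cos φ₂ cos Δλ = +0.0062
initial course = atan2(N, D) = 270.75°

270.8°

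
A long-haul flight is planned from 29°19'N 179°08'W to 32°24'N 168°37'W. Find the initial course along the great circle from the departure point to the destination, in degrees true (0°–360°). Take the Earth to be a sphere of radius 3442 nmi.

68.5°

N = sin Δλ·cos φ₂ = +0.1541;  D = cos φ₁ sin φ₂ − sin φ₁ cos φ₂ cos Δλ = +0.0607
initial course = atan2(N, D) = 68.49°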